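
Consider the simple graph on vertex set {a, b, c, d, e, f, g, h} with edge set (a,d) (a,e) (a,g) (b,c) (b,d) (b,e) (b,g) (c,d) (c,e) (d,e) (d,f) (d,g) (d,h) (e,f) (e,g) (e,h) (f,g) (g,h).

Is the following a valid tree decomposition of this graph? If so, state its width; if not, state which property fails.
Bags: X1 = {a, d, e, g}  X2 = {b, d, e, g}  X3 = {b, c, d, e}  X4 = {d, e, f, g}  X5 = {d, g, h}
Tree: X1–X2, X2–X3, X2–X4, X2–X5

A tree decomposition must satisfy three properties: every vertex lies in some bag; for every edge, both endpoints lie together in some bag; and for every vertex, the bags containing it form a connected subtree. Here edge (e,h) lies in no bag, so the decomposition is invalid.

No — edge (e,h) lies in no bag.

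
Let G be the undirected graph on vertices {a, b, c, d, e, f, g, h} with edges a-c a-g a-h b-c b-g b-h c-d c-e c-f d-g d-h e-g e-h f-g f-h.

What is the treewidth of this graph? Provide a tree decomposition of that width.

Each bag holds 4 vertices, so the decomposition has width 3, which upper-bounds the treewidth. For the lower bound: the 4 vertex sets {c,e}, {d,h}, {g}, {f} are disjoint, each induces a connected subgraph, and every pair is joined by at least one edge of G. Contracting each set to a single vertex therefore yields K_{4} as a minor, and since treewidth is minor-monotone, tw(G) ≥ tw(K_{4}) = 3. Combining the bounds, tw(G) = 3.

Treewidth 3.
Bags: B1 = {c, e, g, h}  B2 = {c, d, g, h}  B3 = {c, f, g, h}  B4 = {b, c, g, h}  B5 = {a, c, g, h}
Tree: B1–B2, B2–B3, B3–B4, B4–B5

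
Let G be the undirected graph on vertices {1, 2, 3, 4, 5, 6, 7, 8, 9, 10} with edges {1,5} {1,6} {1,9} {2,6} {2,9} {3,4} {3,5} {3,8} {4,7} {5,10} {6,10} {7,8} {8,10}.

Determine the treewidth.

A width-2 tree decomposition is:
Bags: B1 = {3, 4, 7}  B2 = {3, 7, 8}  B3 = {3, 5, 8}  B4 = {5, 8, 10}  B5 = {1, 5, 10}  B6 = {1, 6, 10}  B7 = {1, 6, 9}  B8 = {2, 6, 9}
Tree: B1–B2, B2–B3, B3–B4, B4–B5, B5–B6, B6–B7, B7–B8
The largest bag has 3 vertices, giving width 2; this decomposition certifies tw(G) ≤ 2. Since 4–7–8–3–4 is a cycle in G, G is not acyclic. Forests are exactly the graphs of treewidth ≤ 1, so tw(G) ≥ 2. Hence tw(G) = 2 exactly.

2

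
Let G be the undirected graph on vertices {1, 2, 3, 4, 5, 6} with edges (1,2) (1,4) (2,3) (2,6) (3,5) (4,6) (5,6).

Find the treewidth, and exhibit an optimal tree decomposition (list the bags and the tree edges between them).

Treewidth 2.
One optimal decomposition is:
Bags: B1 = {1, 4, 6}  B2 = {1, 2, 6}  B3 = {2, 5, 6}  B4 = {2, 3, 5}
Tree: B1–B2, B2–B3, B3–B4

Each bag holds 3 vertices, so the decomposition has width 2, which upper-bounds the treewidth. For the lower bound, G contains the cycle 4–1–2–6–4, so G is not a forest; only forests have treewidth ≤ 1, hence tw(G) ≥ 2. Combining the bounds, tw(G) = 2.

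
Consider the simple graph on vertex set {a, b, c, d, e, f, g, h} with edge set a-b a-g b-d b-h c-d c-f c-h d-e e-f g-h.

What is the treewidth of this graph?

2

A width-2 tree decomposition is:
Bags: B1 = {d, e, f}  B2 = {c, d, f}  B3 = {b, c, d}  B4 = {b, c, h}  B5 = {a, b, h}  B6 = {a, g, h}
Tree: B1–B2, B2–B3, B3–B4, B4–B5, B5–B6
Every bag has size at most 3, so the width is 3 − 1 = 2 and tw(G) ≤ 2. The edges e–f–c–d–e form a cycle, so G is not a tree and its treewidth is at least 2. The upper and lower bounds meet at 2, so that is the treewidth.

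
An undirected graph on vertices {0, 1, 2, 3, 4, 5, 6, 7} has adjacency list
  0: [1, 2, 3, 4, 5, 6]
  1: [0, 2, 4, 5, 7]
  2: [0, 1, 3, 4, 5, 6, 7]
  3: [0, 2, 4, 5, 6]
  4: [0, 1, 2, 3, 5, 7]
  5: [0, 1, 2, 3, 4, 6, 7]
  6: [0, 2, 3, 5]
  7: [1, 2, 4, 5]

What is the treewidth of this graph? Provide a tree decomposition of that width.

Every bag has size at most 5, so the width is 5 − 1 = 4 and tw(G) ≤ 4. On the other hand G contains the 5-clique {0, 1, 2, 4, 5}. A clique must lie in a single bag of any decomposition, so no decomposition can have width below 4. Hence tw(G) = 4 exactly.

Treewidth 4.
Bags: B1 = {0, 1, 2, 4, 5}  B2 = {1, 2, 4, 5, 7}  B3 = {0, 2, 3, 4, 5}  B4 = {0, 2, 3, 5, 6}
Tree: B1–B2, B1–B3, B3–B4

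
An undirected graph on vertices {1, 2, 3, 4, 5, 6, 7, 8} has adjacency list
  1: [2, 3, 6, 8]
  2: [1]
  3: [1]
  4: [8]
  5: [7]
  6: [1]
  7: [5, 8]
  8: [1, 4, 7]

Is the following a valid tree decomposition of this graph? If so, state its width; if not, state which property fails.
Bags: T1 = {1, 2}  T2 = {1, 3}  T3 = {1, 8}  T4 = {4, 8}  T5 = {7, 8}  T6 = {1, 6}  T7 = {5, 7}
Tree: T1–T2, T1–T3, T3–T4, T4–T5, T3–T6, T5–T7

Checking the three conditions: (i) the bags cover all of {1, 2, 3, 4, 5, 6, 7, 8}; (ii) for each edge, some bag contains both endpoints; (iii) the bags containing any fixed vertex form a subtree. All hold, so the decomposition is valid with width 2 − 1 = 1.

Yes; width 1.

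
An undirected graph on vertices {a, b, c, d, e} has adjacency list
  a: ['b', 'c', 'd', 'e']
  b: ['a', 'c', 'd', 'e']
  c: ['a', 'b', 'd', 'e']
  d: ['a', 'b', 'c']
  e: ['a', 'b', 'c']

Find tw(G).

3

A width-3 tree decomposition is:
Bags: B1 = {a, b, c, d}  B2 = {a, b, c, e}
Tree: B1–B2
Each bag holds 4 vertices, so the decomposition has width 3, which upper-bounds the treewidth. On the other hand G contains the 4-clique {a, b, c, d}. A clique must lie in a single bag of any decomposition, so no decomposition can have width below 3. Therefore the treewidth is 3.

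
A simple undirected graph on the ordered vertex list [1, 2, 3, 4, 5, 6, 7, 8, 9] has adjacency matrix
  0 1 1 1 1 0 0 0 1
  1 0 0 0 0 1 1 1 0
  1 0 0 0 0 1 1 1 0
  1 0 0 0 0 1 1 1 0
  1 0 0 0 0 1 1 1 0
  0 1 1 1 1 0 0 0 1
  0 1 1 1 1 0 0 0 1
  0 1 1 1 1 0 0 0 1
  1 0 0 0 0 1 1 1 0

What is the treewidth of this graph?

4

A width-4 tree decomposition is:
Bags: B1 = {1, 5, 6, 7, 8}  B2 = {1, 6, 7, 8, 9}  B3 = {1, 4, 6, 7, 8}  B4 = {1, 3, 6, 7, 8}  B5 = {1, 2, 6, 7, 8}
Tree: B1–B2, B2–B3, B3–B4, B4–B5
Each bag holds 5 vertices, so the decomposition has width 4, which upper-bounds the treewidth. For the lower bound: the 5 vertex sets {1,5}, {6,9}, {4,8}, {7}, {3} are disjoint, each induces a connected subgraph, and every pair is joined by at least one edge of G. Contracting each set to a single vertex therefore yields K_{5} as a minor, and since treewidth is minor-monotone, tw(G) ≥ tw(K_{5}) = 4. Combining the bounds, tw(G) = 4.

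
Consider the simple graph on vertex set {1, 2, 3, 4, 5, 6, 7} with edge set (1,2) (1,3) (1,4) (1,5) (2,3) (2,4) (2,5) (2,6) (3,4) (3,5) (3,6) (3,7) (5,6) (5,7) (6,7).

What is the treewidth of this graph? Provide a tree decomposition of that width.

The largest bag has 4 vertices, giving width 3; this decomposition certifies tw(G) ≤ 3. Conversely, {1, 2, 3, 4} is a clique of size 4, and the vertices of any clique must share a bag in every tree decomposition; so some bag has ≥ 4 vertices and tw(G) ≥ 3. Combining the bounds, tw(G) = 3.

Treewidth 3.
Bags: B1 = {2, 3, 5, 6}  B2 = {1, 2, 3, 5}  B3 = {1, 2, 3, 4}  B4 = {3, 5, 6, 7}
Tree: B1–B2, B2–B3, B1–B4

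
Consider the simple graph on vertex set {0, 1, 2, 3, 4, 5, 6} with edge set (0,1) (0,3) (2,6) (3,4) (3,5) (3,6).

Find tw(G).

1

A width-1 tree decomposition is:
Bags: B1 = {3, 6}  B2 = {3, 5}  B3 = {3, 4}  B4 = {0, 3}  B5 = {2, 6}  B6 = {0, 1}
Tree: B1–B2, B1–B3, B2–B4, B1–B5, B4–B6
Each bag holds 2 vertices, so the decomposition has width 1, which upper-bounds the treewidth. Any graph with an edge has treewidth ≥ 1, and G has the edge 3–6. Hence tw(G) = 1 exactly.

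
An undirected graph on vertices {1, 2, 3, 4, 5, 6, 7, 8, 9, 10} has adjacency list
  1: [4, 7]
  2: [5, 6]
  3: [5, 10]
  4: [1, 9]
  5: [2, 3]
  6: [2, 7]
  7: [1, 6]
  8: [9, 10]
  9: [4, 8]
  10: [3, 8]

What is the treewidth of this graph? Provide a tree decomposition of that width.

Treewidth 2.
Bags: B1 = {4, 8, 9}  B2 = {4, 8, 10}  B3 = {3, 4, 10}  B4 = {3, 4, 5}  B5 = {2, 4, 5}  B6 = {2, 4, 6}  B7 = {4, 6, 7}  B8 = {1, 4, 7}
Tree: B1–B2, B2–B3, B3–B4, B4–B5, B5–B6, B6–B7, B7–B8

The largest bag has 3 vertices, giving width 2; this decomposition certifies tw(G) ≤ 2. For the lower bound, G contains the cycle 4–9–8–10–3–5–2–6–7–1–4, so G is not a forest; only forests have treewidth ≤ 1, hence tw(G) ≥ 2. The upper and lower bounds meet at 2, so that is the treewidth.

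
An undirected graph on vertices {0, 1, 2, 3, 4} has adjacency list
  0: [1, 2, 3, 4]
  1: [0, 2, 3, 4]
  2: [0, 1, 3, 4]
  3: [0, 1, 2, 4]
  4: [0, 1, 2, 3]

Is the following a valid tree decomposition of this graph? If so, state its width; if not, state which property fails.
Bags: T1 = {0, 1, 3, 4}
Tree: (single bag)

A tree decomposition must satisfy three properties: every vertex lies in some bag; for every edge, both endpoints lie together in some bag; and for every vertex, the bags containing it form a connected subtree. Here vertex 2 appears in no bag, so the decomposition is invalid.

No — vertex 2 appears in no bag.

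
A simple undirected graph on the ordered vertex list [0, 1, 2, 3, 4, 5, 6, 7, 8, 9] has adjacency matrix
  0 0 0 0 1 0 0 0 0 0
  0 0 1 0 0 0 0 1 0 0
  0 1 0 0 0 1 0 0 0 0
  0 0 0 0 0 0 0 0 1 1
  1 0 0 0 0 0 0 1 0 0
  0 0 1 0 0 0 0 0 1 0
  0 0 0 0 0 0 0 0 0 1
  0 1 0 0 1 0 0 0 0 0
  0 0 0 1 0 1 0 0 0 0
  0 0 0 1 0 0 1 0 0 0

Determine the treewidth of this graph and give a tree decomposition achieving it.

Treewidth 1.
One optimal decomposition is:
Bags: B1 = {0, 4}  B2 = {4, 7}  B3 = {1, 7}  B4 = {1, 2}  B5 = {2, 5}  B6 = {5, 8}  B7 = {3, 8}  B8 = {3, 9}  B9 = {6, 9}
Tree: B1–B2, B2–B3, B3–B4, B4–B5, B5–B6, B6–B7, B7–B8, B8–B9

Every bag has size at most 2, so the width is 2 − 1 = 1 and tw(G) ≤ 1. Any graph with an edge has treewidth ≥ 1, and G has the edge 0–4. Hence tw(G) = 1 exactly.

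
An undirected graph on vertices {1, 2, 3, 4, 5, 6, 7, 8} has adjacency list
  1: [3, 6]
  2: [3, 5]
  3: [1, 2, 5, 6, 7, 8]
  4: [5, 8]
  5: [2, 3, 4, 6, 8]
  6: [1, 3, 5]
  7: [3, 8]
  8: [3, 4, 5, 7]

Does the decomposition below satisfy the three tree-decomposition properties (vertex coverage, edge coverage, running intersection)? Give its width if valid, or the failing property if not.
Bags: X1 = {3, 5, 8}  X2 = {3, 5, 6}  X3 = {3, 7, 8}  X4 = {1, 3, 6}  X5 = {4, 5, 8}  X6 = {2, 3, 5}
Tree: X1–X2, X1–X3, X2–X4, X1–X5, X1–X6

Yes; width 2.

Vertex coverage: the bags together contain {1, 2, 3, 4, 5, 6, 7, 8}, the full vertex set. Edge coverage: each edge of G has both endpoints in at least one bag. Running intersection: for every vertex, the bags containing it form a connected subtree. All three properties hold, so this is a valid tree decomposition of width max|bag| − 1 = 2, and hence tw(G) ≤ 2.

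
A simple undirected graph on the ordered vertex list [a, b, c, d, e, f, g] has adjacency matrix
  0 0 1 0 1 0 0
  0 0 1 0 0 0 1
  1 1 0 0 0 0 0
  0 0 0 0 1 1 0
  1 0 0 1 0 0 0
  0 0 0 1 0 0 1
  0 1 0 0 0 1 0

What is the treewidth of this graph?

2

A width-2 tree decomposition is:
Bags: B1 = {b, f, g}  B2 = {b, c, f}  B3 = {a, c, f}  B4 = {a, e, f}  B5 = {d, e, f}
Tree: B1–B2, B2–B3, B3–B4, B4–B5
Every bag has size at most 3, so the width is 3 − 1 = 2 and tw(G) ≤ 2. The edges f–g–b–c–a–e–d–f form a cycle, so G is not a tree and its treewidth is at least 2. The upper and lower bounds meet at 2, so that is the treewidth.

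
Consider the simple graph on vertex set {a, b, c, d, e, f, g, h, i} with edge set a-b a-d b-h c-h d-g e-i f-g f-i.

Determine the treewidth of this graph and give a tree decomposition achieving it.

Every bag has size at most 2, so the width is 2 − 1 = 1 and tw(G) ≤ 1. G has an edge, so its treewidth is at least 1. The upper and lower bounds meet at 1, so that is the treewidth.

Treewidth 1.
Bags: B1 = {c, h}  B2 = {b, h}  B3 = {a, b}  B4 = {a, d}  B5 = {d, g}  B6 = {f, g}  B7 = {f, i}  B8 = {e, i}
Tree: B1–B2, B2–B3, B3–B4, B4–B5, B5–B6, B6–B7, B7–B8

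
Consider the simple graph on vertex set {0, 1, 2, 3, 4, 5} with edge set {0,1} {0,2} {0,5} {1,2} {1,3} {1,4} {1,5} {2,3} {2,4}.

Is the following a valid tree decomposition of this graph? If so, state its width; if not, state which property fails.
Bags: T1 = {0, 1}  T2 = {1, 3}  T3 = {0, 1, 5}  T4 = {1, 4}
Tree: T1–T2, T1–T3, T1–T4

A tree decomposition must satisfy three properties: every vertex lies in some bag; for every edge, both endpoints lie together in some bag; and for every vertex, the bags containing it form a connected subtree. Here vertex 2 appears in no bag, so the decomposition is invalid.

No — vertex 2 appears in no bag.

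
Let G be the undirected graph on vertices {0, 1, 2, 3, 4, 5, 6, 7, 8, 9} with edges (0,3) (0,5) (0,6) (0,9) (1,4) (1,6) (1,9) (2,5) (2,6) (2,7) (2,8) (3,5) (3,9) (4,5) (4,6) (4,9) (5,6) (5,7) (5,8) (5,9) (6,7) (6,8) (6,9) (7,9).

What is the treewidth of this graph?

3

A width-3 tree decomposition is:
Bags: B1 = {5, 6, 7, 9}  B2 = {0, 5, 6, 9}  B3 = {2, 5, 6, 7}  B4 = {2, 5, 6, 8}  B5 = {4, 5, 6, 9}  B6 = {1, 4, 6, 9}  B7 = {0, 3, 5, 9}
Tree: B1–B2, B1–B3, B3–B4, B2–B5, B5–B6, B2–B7
Each bag holds 4 vertices, so the decomposition has width 3, which upper-bounds the treewidth. On the other hand G contains the 4-clique {1, 4, 6, 9}. A clique must lie in a single bag of any decomposition, so no decomposition can have width below 3. Therefore the treewidth is 3.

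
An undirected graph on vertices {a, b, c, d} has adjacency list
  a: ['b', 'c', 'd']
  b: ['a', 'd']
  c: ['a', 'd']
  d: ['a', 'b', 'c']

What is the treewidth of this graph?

A width-2 tree decomposition is:
Bags: B1 = {a, b, d}  B2 = {a, c, d}
Tree: B1–B2
Each bag holds 3 vertices, so the decomposition has width 2, which upper-bounds the treewidth. On the other hand G contains the 3-clique {a, c, d}. A clique must lie in a single bag of any decomposition, so no decomposition can have width below 2. Hence tw(G) = 2 exactly.

2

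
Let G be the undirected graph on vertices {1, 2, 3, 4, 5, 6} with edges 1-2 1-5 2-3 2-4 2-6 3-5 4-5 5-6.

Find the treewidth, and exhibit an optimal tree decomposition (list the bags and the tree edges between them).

Treewidth 2.
Bags: B1 = {1, 2, 5}  B2 = {2, 3, 5}  B3 = {2, 5, 6}  B4 = {2, 4, 5}
Tree: B1–B2, B2–B3, B3–B4

Each bag holds 3 vertices, so the decomposition has width 2, which upper-bounds the treewidth. For the lower bound, G contains the cycle 2–1–5–3–2, so G is not a forest; only forests have treewidth ≤ 1, hence tw(G) ≥ 2. Therefore the treewidth is 2.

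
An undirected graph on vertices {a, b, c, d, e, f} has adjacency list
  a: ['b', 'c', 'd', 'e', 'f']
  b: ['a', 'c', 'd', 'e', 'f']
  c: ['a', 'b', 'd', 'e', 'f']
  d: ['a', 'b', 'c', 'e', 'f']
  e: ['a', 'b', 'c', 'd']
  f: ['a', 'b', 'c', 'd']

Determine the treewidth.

A width-4 tree decomposition is:
Bags: B1 = {a, b, c, d, f}  B2 = {a, b, c, d, e}
Tree: B1–B2
Each bag holds 5 vertices, so the decomposition has width 4, which upper-bounds the treewidth. Conversely, {a, b, c, d, e} is a clique of size 5, and the vertices of any clique must share a bag in every tree decomposition; so some bag has ≥ 5 vertices and tw(G) ≥ 4. The upper and lower bounds meet at 4, so that is the treewidth.

4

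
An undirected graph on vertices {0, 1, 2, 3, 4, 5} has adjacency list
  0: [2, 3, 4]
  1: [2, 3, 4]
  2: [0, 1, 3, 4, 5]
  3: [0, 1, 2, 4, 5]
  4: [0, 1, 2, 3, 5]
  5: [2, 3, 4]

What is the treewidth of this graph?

3

A width-3 tree decomposition is:
Bags: B1 = {1, 2, 3, 4}  B2 = {0, 2, 3, 4}  B3 = {2, 3, 4, 5}
Tree: B1–B2, B1–B3
The largest bag has 4 vertices, giving width 3; this decomposition certifies tw(G) ≤ 3. Conversely, {0, 2, 3, 4} is a clique of size 4, and the vertices of any clique must share a bag in every tree decomposition; so some bag has ≥ 4 vertices and tw(G) ≥ 3. Therefore the treewidth is 3.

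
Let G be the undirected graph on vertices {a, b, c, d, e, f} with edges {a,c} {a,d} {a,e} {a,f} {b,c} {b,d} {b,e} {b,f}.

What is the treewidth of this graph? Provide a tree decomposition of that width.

Treewidth 2.
One optimal decomposition is:
Bags: B1 = {a, b, e}  B2 = {a, b, c}  B3 = {a, b, d}  B4 = {a, b, f}
Tree: B1–B2, B2–B3, B3–B4

The largest bag has 3 vertices, giving width 2; this decomposition certifies tw(G) ≤ 2. Since e–a–c–b–e is a cycle in G, G is not acyclic. Forests are exactly the graphs of treewidth ≤ 1, so tw(G) ≥ 2. Therefore the treewidth is 2.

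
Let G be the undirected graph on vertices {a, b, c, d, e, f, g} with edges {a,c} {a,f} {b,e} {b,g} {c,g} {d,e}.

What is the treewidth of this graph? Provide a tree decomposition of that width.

Every bag has size at most 2, so the width is 2 − 1 = 1 and tw(G) ≤ 1. G has an edge, so its treewidth is at least 1. Therefore the treewidth is 1.

Treewidth 1.
One such decomposition:
Bags: B1 = {d, e}  B2 = {b, e}  B3 = {b, g}  B4 = {c, g}  B5 = {a, c}  B6 = {a, f}
Tree: B1–B2, B2–B3, B3–B4, B4–B5, B5–B6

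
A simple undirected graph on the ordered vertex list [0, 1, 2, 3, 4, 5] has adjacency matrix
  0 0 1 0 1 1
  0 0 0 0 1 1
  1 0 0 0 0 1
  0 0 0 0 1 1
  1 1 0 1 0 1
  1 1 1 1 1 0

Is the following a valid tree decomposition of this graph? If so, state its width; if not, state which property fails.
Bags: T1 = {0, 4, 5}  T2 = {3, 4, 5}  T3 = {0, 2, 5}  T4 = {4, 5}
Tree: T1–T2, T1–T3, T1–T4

No — vertex 1 appears in no bag.

A tree decomposition must satisfy three properties: every vertex lies in some bag; for every edge, both endpoints lie together in some bag; and for every vertex, the bags containing it form a connected subtree. Here vertex 1 appears in no bag, so the decomposition is invalid.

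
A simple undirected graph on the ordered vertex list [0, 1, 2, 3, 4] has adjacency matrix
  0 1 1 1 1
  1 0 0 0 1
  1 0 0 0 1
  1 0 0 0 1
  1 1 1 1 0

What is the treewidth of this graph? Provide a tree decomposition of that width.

Each bag holds 3 vertices, so the decomposition has width 2, which upper-bounds the treewidth. For the lower bound, the 3 vertices {0, 1, 4} are pairwise adjacent, and any tree decomposition puts a clique entirely inside one bag — forcing width ≥ 2. The upper and lower bounds meet at 2, so that is the treewidth.

Treewidth 2.
One such decomposition:
Bags: B1 = {0, 2, 4}  B2 = {0, 3, 4}  B3 = {0, 1, 4}
Tree: B1–B2, B2–B3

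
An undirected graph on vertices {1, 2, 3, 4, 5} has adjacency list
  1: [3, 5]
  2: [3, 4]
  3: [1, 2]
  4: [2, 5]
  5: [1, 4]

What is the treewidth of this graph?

2

A width-2 tree decomposition is:
Bags: B1 = {2, 3, 4}  B2 = {1, 3, 4}  B3 = {1, 4, 5}
Tree: B1–B2, B2–B3
The largest bag has 3 vertices, giving width 2; this decomposition certifies tw(G) ≤ 2. For the lower bound, G contains the cycle 4–2–3–1–5–4, so G is not a forest; only forests have treewidth ≤ 1, hence tw(G) ≥ 2. Hence tw(G) = 2 exactly.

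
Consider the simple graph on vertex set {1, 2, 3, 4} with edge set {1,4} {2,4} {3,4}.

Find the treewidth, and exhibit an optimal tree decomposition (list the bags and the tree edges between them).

Treewidth 1.
Bags: B1 = {2, 4}  B2 = {1, 4}  B3 = {3, 4}
Tree: B1–B2, B1–B3

Every bag has size at most 2, so the width is 2 − 1 = 1 and tw(G) ≤ 1. Any graph with an edge has treewidth ≥ 1, and G has the edge 2–4. Combining the bounds, tw(G) = 1.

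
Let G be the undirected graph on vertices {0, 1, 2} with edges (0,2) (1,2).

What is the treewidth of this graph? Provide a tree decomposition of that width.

Treewidth 1.
Bags: B1 = {0, 2}  B2 = {1, 2}
Tree: B1–B2

The largest bag has 2 vertices, giving width 1; this decomposition certifies tw(G) ≤ 1. Since G has at least one edge (e.g. 2–0), it is not an edgeless graph, so tw(G) ≥ 1. Therefore the treewidth is 1.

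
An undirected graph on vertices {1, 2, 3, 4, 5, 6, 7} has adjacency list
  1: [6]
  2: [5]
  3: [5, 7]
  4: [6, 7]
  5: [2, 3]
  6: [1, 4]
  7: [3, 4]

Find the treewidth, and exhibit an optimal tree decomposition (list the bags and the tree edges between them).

Treewidth 1.
One optimal decomposition is:
Bags: B1 = {2, 5}  B2 = {3, 5}  B3 = {3, 7}  B4 = {4, 7}  B5 = {4, 6}  B6 = {1, 6}
Tree: B1–B2, B2–B3, B3–B4, B4–B5, B5–B6

The largest bag has 2 vertices, giving width 1; this decomposition certifies tw(G) ≤ 1. G has an edge, so its treewidth is at least 1. Combining the bounds, tw(G) = 1.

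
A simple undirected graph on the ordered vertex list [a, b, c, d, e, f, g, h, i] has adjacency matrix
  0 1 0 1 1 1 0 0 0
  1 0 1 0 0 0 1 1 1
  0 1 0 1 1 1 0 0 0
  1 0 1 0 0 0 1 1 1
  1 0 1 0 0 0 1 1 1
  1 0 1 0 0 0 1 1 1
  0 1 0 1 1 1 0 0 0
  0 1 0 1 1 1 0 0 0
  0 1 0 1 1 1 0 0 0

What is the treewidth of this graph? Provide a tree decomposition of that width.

Treewidth 4.
One such decomposition:
Bags: B1 = {b, d, e, f, g}  B2 = {a, b, d, e, f}  B3 = {b, d, e, f, i}  B4 = {b, c, d, e, f}  B5 = {b, d, e, f, h}
Tree: B1–B2, B2–B3, B3–B4, B4–B5

The largest bag has 5 vertices, giving width 4; this decomposition certifies tw(G) ≤ 4. For the lower bound: the 5 vertex sets {e,g}, {a,b}, {f,i}, {d}, {c} are disjoint, each induces a connected subgraph, and every pair is joined by at least one edge of G. Contracting each set to a single vertex therefore yields K_{5} as a minor, and since treewidth is minor-monotone, tw(G) ≥ tw(K_{5}) = 4. Therefore the treewidth is 4.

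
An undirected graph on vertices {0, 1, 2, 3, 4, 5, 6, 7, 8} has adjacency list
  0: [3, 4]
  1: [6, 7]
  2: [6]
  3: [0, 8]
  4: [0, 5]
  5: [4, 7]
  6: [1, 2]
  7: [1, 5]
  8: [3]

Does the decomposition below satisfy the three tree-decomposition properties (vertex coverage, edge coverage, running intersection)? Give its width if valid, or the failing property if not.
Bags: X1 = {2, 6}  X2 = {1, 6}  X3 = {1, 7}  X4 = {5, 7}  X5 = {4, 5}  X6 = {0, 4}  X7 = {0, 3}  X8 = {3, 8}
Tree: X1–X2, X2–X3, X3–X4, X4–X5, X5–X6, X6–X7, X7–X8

Yes; width 1.

Every vertex of G appears in some bag (union = {0, 1, 2, 3, 4, 5, 6, 7, 8}); every edge is covered by a bag; and for each vertex v the set of bags containing v is connected in the bag tree. The decomposition is therefore valid. The largest bag has 2 vertices, so the width is 1.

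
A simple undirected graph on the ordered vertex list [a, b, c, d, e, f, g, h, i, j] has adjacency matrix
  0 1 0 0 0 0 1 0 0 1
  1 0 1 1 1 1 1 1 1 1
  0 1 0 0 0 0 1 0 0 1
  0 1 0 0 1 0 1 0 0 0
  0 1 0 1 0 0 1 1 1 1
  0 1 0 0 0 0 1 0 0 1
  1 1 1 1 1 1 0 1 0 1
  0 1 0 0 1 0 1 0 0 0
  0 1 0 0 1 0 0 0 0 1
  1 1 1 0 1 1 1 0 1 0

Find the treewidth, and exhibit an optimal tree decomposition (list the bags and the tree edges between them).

Treewidth 3.
One such decomposition:
Bags: B1 = {b, f, g, j}  B2 = {b, c, g, j}  B3 = {b, e, g, j}  B4 = {b, e, i, j}  B5 = {b, d, e, g}  B6 = {b, e, g, h}  B7 = {a, b, g, j}
Tree: B1–B2, B1–B3, B3–B4, B3–B5, B5–B6, B3–B7

The largest bag has 4 vertices, giving width 3; this decomposition certifies tw(G) ≤ 3. Conversely, {b, d, e, g} is a clique of size 4, and the vertices of any clique must share a bag in every tree decomposition; so some bag has ≥ 4 vertices and tw(G) ≥ 3. The upper and lower bounds meet at 3, so that is the treewidth.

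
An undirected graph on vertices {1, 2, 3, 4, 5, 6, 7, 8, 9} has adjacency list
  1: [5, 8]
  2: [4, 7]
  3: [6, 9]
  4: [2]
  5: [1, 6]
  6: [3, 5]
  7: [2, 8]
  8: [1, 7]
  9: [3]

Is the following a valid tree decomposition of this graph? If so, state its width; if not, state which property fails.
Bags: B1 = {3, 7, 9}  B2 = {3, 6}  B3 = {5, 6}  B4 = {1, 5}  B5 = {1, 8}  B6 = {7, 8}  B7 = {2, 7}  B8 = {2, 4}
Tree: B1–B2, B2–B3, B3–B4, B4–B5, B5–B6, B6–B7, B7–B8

A tree decomposition must satisfy three properties: every vertex lies in some bag; for every edge, both endpoints lie together in some bag; and for every vertex, the bags containing it form a connected subtree. Here bags containing vertex 7 are not connected in the tree, so the decomposition is invalid.

No — bags containing vertex 7 are not connected in the tree.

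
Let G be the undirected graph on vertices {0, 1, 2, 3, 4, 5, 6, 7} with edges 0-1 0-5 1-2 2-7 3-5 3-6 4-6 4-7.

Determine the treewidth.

2

A width-2 tree decomposition is:
Bags: B1 = {3, 5, 6}  B2 = {0, 5, 6}  B3 = {0, 1, 6}  B4 = {1, 2, 6}  B5 = {2, 6, 7}  B6 = {4, 6, 7}
Tree: B1–B2, B2–B3, B3–B4, B4–B5, B5–B6
Every bag has size at most 3, so the width is 3 − 1 = 2 and tw(G) ≤ 2. For the lower bound, G contains the cycle 6–3–5–0–1–2–7–4–6, so G is not a forest; only forests have treewidth ≤ 1, hence tw(G) ≥ 2. The upper and lower bounds meet at 2, so that is the treewidth.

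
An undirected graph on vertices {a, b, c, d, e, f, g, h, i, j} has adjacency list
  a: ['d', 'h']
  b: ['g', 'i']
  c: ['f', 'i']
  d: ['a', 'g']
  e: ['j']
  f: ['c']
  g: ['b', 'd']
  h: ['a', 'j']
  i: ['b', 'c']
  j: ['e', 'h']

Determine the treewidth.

1

A width-1 tree decomposition is:
Bags: B1 = {c, f}  B2 = {c, i}  B3 = {b, i}  B4 = {b, g}  B5 = {d, g}  B6 = {a, d}  B7 = {a, h}  B8 = {h, j}  B9 = {e, j}
Tree: B1–B2, B2–B3, B3–B4, B4–B5, B5–B6, B6–B7, B7–B8, B8–B9
The largest bag has 2 vertices, giving width 1; this decomposition certifies tw(G) ≤ 1. Any graph with an edge has treewidth ≥ 1, and G has the edge f–c. Therefore the treewidth is 1.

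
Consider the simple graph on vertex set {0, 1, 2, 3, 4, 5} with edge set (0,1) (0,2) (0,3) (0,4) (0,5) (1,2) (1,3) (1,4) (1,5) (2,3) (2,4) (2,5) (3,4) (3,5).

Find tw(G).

4

A width-4 tree decomposition is:
Bags: B1 = {0, 1, 2, 3, 4}  B2 = {0, 1, 2, 3, 5}
Tree: B1–B2
The largest bag has 5 vertices, giving width 4; this decomposition certifies tw(G) ≤ 4. For the lower bound, the 5 vertices {0, 1, 2, 3, 4} are pairwise adjacent, and any tree decomposition puts a clique entirely inside one bag — forcing width ≥ 4. Therefore the treewidth is 4.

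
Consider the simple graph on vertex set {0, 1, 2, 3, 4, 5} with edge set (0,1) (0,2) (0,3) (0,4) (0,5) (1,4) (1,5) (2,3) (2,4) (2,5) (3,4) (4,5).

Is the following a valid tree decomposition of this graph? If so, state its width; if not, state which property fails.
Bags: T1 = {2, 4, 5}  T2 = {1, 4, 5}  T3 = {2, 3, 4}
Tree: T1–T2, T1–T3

A tree decomposition must satisfy three properties: every vertex lies in some bag; for every edge, both endpoints lie together in some bag; and for every vertex, the bags containing it form a connected subtree. Here vertex 0 appears in no bag, so the decomposition is invalid.

No — vertex 0 appears in no bag.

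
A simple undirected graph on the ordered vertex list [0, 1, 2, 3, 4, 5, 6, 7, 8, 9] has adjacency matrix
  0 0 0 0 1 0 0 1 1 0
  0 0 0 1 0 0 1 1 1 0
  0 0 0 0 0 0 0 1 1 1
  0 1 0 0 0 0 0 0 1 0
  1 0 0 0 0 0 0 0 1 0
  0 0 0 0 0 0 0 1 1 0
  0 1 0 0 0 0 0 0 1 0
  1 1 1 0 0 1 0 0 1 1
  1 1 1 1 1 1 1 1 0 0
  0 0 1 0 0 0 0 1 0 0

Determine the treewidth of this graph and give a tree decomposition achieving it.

Treewidth 2.
Bags: B1 = {1, 3, 8}  B2 = {1, 7, 8}  B3 = {1, 6, 8}  B4 = {5, 7, 8}  B5 = {0, 7, 8}  B6 = {2, 7, 8}  B7 = {0, 4, 8}  B8 = {2, 7, 9}
Tree: B1–B2, B2–B3, B2–B4, B2–B5, B5–B6, B5–B7, B6–B8

The largest bag has 3 vertices, giving width 2; this decomposition certifies tw(G) ≤ 2. Conversely, {1, 3, 8} is a clique of size 3, and the vertices of any clique must share a bag in every tree decomposition; so some bag has ≥ 3 vertices and tw(G) ≥ 2. Therefore the treewidth is 2.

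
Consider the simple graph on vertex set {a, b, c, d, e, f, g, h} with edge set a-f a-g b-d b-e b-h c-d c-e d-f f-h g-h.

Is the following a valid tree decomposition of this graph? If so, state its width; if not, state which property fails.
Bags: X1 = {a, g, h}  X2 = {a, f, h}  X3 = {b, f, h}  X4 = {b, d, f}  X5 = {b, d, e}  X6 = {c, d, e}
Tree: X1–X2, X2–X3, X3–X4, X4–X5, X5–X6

Checking the three conditions: (i) the bags cover all of {a, b, c, d, e, f, g, h}; (ii) for each edge, some bag contains both endpoints; (iii) the bags containing any fixed vertex form a subtree. All hold, so the decomposition is valid with width 3 − 1 = 2.

Yes; width 2.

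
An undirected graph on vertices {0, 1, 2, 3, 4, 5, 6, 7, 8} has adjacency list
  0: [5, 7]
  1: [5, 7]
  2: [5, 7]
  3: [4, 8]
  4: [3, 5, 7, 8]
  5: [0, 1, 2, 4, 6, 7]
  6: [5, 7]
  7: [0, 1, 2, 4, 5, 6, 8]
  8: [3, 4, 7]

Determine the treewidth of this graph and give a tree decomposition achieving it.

Each bag holds 3 vertices, so the decomposition has width 2, which upper-bounds the treewidth. Conversely, {3, 4, 8} is a clique of size 3, and the vertices of any clique must share a bag in every tree decomposition; so some bag has ≥ 3 vertices and tw(G) ≥ 2. The upper and lower bounds meet at 2, so that is the treewidth.

Treewidth 2.
Bags: B1 = {4, 7, 8}  B2 = {4, 5, 7}  B3 = {0, 5, 7}  B4 = {5, 6, 7}  B5 = {2, 5, 7}  B6 = {1, 5, 7}  B7 = {3, 4, 8}
Tree: B1–B2, B2–B3, B3–B4, B2–B5, B3–B6, B1–B7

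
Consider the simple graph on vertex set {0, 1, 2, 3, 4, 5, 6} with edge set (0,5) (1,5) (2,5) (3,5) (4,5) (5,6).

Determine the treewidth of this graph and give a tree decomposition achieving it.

Treewidth 1.
One optimal decomposition is:
Bags: B1 = {1, 5}  B2 = {5, 6}  B3 = {4, 5}  B4 = {0, 5}  B5 = {2, 5}  B6 = {3, 5}
Tree: B1–B2, B2–B3, B3–B4, B4–B5, B5–B6

The largest bag has 2 vertices, giving width 1; this decomposition certifies tw(G) ≤ 1. G has an edge, so its treewidth is at least 1. Therefore the treewidth is 1.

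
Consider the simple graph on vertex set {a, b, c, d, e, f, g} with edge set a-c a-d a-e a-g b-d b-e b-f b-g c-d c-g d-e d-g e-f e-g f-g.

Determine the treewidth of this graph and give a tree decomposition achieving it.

Treewidth 3.
One such decomposition:
Bags: B1 = {b, e, f, g}  B2 = {b, d, e, g}  B3 = {a, d, e, g}  B4 = {a, c, d, g}
Tree: B1–B2, B2–B3, B3–B4

Each bag holds 4 vertices, so the decomposition has width 3, which upper-bounds the treewidth. Conversely, {a, d, e, g} is a clique of size 4, and the vertices of any clique must share a bag in every tree decomposition; so some bag has ≥ 4 vertices and tw(G) ≥ 3. Combining the bounds, tw(G) = 3.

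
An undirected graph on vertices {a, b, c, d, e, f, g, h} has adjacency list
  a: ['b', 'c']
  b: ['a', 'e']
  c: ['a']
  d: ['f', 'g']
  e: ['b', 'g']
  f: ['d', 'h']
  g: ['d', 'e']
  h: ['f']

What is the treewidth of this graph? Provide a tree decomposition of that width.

The largest bag has 2 vertices, giving width 1; this decomposition certifies tw(G) ≤ 1. Any graph with an edge has treewidth ≥ 1, and G has the edge h–f. Hence tw(G) = 1 exactly.

Treewidth 1.
Bags: B1 = {f, h}  B2 = {d, f}  B3 = {d, g}  B4 = {e, g}  B5 = {b, e}  B6 = {a, b}  B7 = {a, c}
Tree: B1–B2, B2–B3, B3–B4, B4–B5, B5–B6, B6–B7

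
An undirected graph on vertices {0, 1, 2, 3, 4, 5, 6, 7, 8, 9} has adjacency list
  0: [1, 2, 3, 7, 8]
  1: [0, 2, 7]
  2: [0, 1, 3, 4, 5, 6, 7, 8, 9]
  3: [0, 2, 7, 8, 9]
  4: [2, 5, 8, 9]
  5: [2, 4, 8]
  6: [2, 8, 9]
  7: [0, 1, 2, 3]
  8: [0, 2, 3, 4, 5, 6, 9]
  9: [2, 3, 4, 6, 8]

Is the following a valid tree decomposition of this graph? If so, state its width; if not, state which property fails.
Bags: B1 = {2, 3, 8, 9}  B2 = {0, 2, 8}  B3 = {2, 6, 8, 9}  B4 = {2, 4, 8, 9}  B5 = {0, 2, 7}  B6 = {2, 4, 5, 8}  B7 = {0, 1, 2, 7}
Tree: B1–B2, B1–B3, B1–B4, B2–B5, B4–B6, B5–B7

A tree decomposition must satisfy three properties: every vertex lies in some bag; for every edge, both endpoints lie together in some bag; and for every vertex, the bags containing it form a connected subtree. Here edge (3,0) lies in no bag, so the decomposition is invalid.

No — edge (3,0) lies in no bag.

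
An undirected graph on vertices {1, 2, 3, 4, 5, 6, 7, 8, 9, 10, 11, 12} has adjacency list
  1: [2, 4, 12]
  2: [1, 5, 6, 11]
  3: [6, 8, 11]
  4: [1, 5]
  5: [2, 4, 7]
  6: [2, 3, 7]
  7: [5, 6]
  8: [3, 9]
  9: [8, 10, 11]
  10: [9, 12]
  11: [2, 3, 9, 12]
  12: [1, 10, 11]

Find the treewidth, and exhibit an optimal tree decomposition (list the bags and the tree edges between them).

Treewidth 3.
One such decomposition:
Bags: B1 = {8, 9, 10, 12}  B2 = {8, 9, 11, 12}  B3 = {3, 8, 11, 12}  B4 = {1, 3, 11, 12}  B5 = {1, 2, 3, 11}  B6 = {1, 2, 3, 6}  B7 = {1, 2, 4, 6}  B8 = {2, 4, 5, 6}  B9 = {4, 5, 6, 7}
Tree: B1–B2, B2–B3, B3–B4, B4–B5, B5–B6, B6–B7, B7–B8, B8–B9

The largest bag has 4 vertices, giving width 3; this decomposition certifies tw(G) ≤ 3. For the lower bound: the 4 vertex sets {8,9,10}, {12}, {11}, {1,2,3,6} are disjoint, each induces a connected subgraph, and every pair is joined by at least one edge of G. Contracting each set to a single vertex therefore yields K_{4} as a minor, and since treewidth is minor-monotone, tw(G) ≥ tw(K_{4}) = 3. Hence tw(G) = 3 exactly.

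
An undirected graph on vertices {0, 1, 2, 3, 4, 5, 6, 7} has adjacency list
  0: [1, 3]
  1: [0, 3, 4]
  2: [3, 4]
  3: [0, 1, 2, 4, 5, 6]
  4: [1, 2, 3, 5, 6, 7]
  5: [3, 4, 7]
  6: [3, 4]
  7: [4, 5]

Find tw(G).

A width-2 tree decomposition is:
Bags: B1 = {1, 3, 4}  B2 = {0, 1, 3}  B3 = {2, 3, 4}  B4 = {3, 4, 5}  B5 = {3, 4, 6}  B6 = {4, 5, 7}
Tree: B1–B2, B1–B3, B3–B4, B1–B5, B4–B6
The largest bag has 3 vertices, giving width 2; this decomposition certifies tw(G) ≤ 2. Conversely, {0, 1, 3} is a clique of size 3, and the vertices of any clique must share a bag in every tree decomposition; so some bag has ≥ 3 vertices and tw(G) ≥ 2. Therefore the treewidth is 2.

2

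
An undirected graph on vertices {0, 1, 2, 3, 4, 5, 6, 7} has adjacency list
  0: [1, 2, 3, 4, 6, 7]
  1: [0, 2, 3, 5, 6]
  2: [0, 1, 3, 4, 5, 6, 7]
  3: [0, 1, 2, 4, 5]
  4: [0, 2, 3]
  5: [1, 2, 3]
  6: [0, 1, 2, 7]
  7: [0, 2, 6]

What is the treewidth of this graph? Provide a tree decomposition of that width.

Treewidth 3.
One optimal decomposition is:
Bags: B1 = {0, 2, 6, 7}  B2 = {0, 1, 2, 6}  B3 = {0, 1, 2, 3}  B4 = {0, 2, 3, 4}  B5 = {1, 2, 3, 5}
Tree: B1–B2, B2–B3, B3–B4, B3–B5

The largest bag has 4 vertices, giving width 3; this decomposition certifies tw(G) ≤ 3. For the lower bound, the 4 vertices {0, 1, 2, 3} are pairwise adjacent, and any tree decomposition puts a clique entirely inside one bag — forcing width ≥ 3. The upper and lower bounds meet at 3, so that is the treewidth.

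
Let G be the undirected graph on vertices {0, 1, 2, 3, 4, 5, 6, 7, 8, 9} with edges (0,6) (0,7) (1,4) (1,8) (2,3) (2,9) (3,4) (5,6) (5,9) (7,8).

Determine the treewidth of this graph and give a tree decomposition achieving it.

Treewidth 2.
One such decomposition:
Bags: B1 = {1, 3, 4}  B2 = {1, 3, 8}  B3 = {3, 7, 8}  B4 = {0, 3, 7}  B5 = {0, 3, 6}  B6 = {3, 5, 6}  B7 = {3, 5, 9}  B8 = {2, 3, 9}
Tree: B1–B2, B2–B3, B3–B4, B4–B5, B5–B6, B6–B7, B7–B8

Each bag holds 3 vertices, so the decomposition has width 2, which upper-bounds the treewidth. For the lower bound, G contains the cycle 3–4–1–8–7–0–6–5–9–2–3, so G is not a forest; only forests have treewidth ≤ 1, hence tw(G) ≥ 2. Therefore the treewidth is 2.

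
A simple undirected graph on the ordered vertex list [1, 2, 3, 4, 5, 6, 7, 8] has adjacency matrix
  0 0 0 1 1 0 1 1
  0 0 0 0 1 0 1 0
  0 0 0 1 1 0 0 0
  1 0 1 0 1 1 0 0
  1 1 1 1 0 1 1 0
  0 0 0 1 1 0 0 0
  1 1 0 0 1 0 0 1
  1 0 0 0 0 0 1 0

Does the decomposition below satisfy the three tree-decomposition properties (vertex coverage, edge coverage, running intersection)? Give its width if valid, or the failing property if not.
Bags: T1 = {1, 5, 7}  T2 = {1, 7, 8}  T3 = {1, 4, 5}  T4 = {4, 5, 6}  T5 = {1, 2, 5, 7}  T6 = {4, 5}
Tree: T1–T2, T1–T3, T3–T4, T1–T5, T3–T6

A tree decomposition must satisfy three properties: every vertex lies in some bag; for every edge, both endpoints lie together in some bag; and for every vertex, the bags containing it form a connected subtree. Here vertex 3 appears in no bag, so the decomposition is invalid.

No — vertex 3 appears in no bag.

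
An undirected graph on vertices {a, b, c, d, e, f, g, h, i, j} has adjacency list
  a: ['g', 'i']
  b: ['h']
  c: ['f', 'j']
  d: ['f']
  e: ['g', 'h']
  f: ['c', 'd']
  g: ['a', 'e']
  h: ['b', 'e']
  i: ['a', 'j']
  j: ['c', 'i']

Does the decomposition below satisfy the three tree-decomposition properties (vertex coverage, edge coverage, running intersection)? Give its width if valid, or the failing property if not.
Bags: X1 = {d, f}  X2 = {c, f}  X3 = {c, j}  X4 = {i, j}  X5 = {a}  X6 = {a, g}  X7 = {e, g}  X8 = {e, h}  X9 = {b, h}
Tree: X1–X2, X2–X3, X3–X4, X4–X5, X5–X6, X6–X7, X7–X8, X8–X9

A tree decomposition must satisfy three properties: every vertex lies in some bag; for every edge, both endpoints lie together in some bag; and for every vertex, the bags containing it form a connected subtree. Here edge (i,a) lies in no bag, so the decomposition is invalid.

No — edge (i,a) lies in no bag.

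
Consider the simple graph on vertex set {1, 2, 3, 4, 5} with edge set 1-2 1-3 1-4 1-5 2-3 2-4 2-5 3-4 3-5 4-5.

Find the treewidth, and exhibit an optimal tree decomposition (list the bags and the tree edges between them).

A single bag containing all 5 vertices is trivially a valid decomposition of width 4. Conversely, {1, 2, 3, 4, 5} is a clique of size 5, and the vertices of any clique must share a bag in every tree decomposition; so some bag has ≥ 5 vertices and tw(G) ≥ 4. Therefore the treewidth is 4.

Treewidth 4.
One optimal decomposition is:
Bags: B1 = {1, 2, 3, 4, 5}
Tree: (single bag)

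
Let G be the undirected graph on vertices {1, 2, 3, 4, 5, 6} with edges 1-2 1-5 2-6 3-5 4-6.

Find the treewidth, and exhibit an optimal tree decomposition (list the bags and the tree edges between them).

Treewidth 1.
One such decomposition:
Bags: B1 = {1, 2}  B2 = {1, 5}  B3 = {2, 6}  B4 = {3, 5}  B5 = {4, 6}
Tree: B1–B2, B1–B3, B2–B4, B3–B5

Each bag holds 2 vertices, so the decomposition has width 1, which upper-bounds the treewidth. Any graph with an edge has treewidth ≥ 1, and G has the edge 1–2. The upper and lower bounds meet at 1, so that is the treewidth.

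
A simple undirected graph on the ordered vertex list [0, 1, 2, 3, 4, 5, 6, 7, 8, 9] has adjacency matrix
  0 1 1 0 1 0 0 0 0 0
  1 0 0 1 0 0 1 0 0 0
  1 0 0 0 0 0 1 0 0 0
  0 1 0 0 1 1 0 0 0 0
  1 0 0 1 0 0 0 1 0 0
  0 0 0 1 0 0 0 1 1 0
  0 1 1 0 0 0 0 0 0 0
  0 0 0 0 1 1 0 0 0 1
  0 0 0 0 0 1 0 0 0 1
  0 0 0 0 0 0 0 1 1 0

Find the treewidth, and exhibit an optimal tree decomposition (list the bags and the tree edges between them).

Each bag holds 3 vertices, so the decomposition has width 2, which upper-bounds the treewidth. The edges 2–6–1–0–2 form a cycle, so G is not a tree and its treewidth is at least 2. Combining the bounds, tw(G) = 2.

Treewidth 2.
Bags: B1 = {0, 2, 6}  B2 = {0, 1, 6}  B3 = {0, 1, 4}  B4 = {1, 3, 4}  B5 = {3, 4, 7}  B6 = {3, 5, 7}  B7 = {5, 7, 9}  B8 = {5, 8, 9}
Tree: B1–B2, B2–B3, B3–B4, B4–B5, B5–B6, B6–B7, B7–B8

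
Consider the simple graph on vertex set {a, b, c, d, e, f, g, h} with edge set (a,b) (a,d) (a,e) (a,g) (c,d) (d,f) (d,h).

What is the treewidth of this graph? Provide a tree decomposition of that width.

Each bag holds 2 vertices, so the decomposition has width 1, which upper-bounds the treewidth. Since G has at least one edge (e.g. d–h), it is not an edgeless graph, so tw(G) ≥ 1. Therefore the treewidth is 1.

Treewidth 1.
Bags: B1 = {d, h}  B2 = {d, f}  B3 = {c, d}  B4 = {a, d}  B5 = {a, g}  B6 = {a, b}  B7 = {a, e}
Tree: B1–B2, B2–B3, B1–B4, B4–B5, B4–B6, B4–B7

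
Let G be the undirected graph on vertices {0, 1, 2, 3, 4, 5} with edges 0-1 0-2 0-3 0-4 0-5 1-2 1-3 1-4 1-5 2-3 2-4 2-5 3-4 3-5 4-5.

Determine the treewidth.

A width-5 tree decomposition is:
Bags: B1 = {0, 1, 2, 3, 4, 5}
Tree: (single bag)
With just one bag of size 6, the width is 6 − 1 = 5, so tw(G) ≤ 5. On the other hand G contains the 6-clique {0, 1, 2, 3, 4, 5}. A clique must lie in a single bag of any decomposition, so no decomposition can have width below 5. Combining the bounds, tw(G) = 5.

5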